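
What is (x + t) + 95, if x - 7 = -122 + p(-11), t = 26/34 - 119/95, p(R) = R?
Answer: -50853/1615 ≈ -31.488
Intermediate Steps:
t = -788/1615 (t = 26*(1/34) - 119*1/95 = 13/17 - 119/95 = -788/1615 ≈ -0.48793)
x = -126 (x = 7 + (-122 - 11) = 7 - 133 = -126)
(x + t) + 95 = (-126 - 788/1615) + 95 = -204278/1615 + 95 = -50853/1615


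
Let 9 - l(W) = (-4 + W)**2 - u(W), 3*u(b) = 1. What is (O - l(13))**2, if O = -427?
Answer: 1136356/9 ≈ 1.2626e+5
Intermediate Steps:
u(b) = 1/3 (u(b) = (1/3)*1 = 1/3)
l(W) = 28/3 - (-4 + W)**2 (l(W) = 9 - ((-4 + W)**2 - 1*1/3) = 9 - ((-4 + W)**2 - 1/3) = 9 - (-1/3 + (-4 + W)**2) = 9 + (1/3 - (-4 + W)**2) = 28/3 - (-4 + W)**2)
(O - l(13))**2 = (-427 - (28/3 - (-4 + 13)**2))**2 = (-427 - (28/3 - 1*9**2))**2 = (-427 - (28/3 - 1*81))**2 = (-427 - (28/3 - 81))**2 = (-427 - 1*(-215/3))**2 = (-427 + 215/3)**2 = (-1066/3)**2 = 1136356/9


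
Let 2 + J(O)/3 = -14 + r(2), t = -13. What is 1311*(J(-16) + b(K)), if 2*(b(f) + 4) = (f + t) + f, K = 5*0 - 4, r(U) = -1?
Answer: -171741/2 ≈ -85871.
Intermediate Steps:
K = -4 (K = 0 - 4 = -4)
J(O) = -51 (J(O) = -6 + 3*(-14 - 1) = -6 + 3*(-15) = -6 - 45 = -51)
b(f) = -21/2 + f (b(f) = -4 + ((f - 13) + f)/2 = -4 + ((-13 + f) + f)/2 = -4 + (-13 + 2*f)/2 = -4 + (-13/2 + f) = -21/2 + f)
1311*(J(-16) + b(K)) = 1311*(-51 + (-21/2 - 4)) = 1311*(-51 - 29/2) = 1311*(-131/2) = -171741/2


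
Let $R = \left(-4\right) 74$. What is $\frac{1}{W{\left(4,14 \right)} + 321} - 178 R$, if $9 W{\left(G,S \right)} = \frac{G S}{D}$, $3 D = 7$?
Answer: $\frac{51160051}{971} \approx 52688.0$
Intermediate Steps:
$R = -296$
$D = \frac{7}{3}$ ($D = \frac{1}{3} \cdot 7 = \frac{7}{3} \approx 2.3333$)
$W{\left(G,S \right)} = \frac{G S}{21}$ ($W{\left(G,S \right)} = \frac{G S \frac{1}{\frac{7}{3}}}{9} = \frac{G S \frac{3}{7}}{9} = \frac{\frac{3}{7} G S}{9} = \frac{G S}{21}$)
$\frac{1}{W{\left(4,14 \right)} + 321} - 178 R = \frac{1}{\frac{1}{21} \cdot 4 \cdot 14 + 321} - -52688 = \frac{1}{\frac{8}{3} + 321} + 52688 = \frac{1}{\frac{971}{3}} + 52688 = \frac{3}{971} + 52688 = \frac{51160051}{971}$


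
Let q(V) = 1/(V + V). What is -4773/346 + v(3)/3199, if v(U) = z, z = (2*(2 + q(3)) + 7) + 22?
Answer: -45771881/3320562 ≈ -13.784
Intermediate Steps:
q(V) = 1/(2*V)
z = 100/3 (z = (2*(2 + (½)/3) + 7) + 22 = (2*(2 + (½)*(⅓)) + 7) + 22 = (2*(2 + ⅙) + 7) + 22 = (2*(13/6) + 7) + 22 = (13/3 + 7) + 22 = 34/3 + 22 = 100/3 ≈ 33.333)
v(U) = 100/3
-4773/346 + v(3)/3199 = -4773/346 + (100/3)/3199 = -4773*1/346 + (100/3)*(1/3199) = -4773/346 + 100/9597 = -45771881/3320562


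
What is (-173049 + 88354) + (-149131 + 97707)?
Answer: -136119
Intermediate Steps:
(-173049 + 88354) + (-149131 + 97707) = -84695 - 51424 = -136119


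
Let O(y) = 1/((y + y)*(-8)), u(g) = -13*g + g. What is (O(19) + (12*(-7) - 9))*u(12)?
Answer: 254457/19 ≈ 13392.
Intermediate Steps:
u(g) = -12*g
O(y) = -1/(16*y) (O(y) = -1/8/(2*y) = (1/(2*y))*(-1/8) = -1/(16*y))
(O(19) + (12*(-7) - 9))*u(12) = (-1/16/19 + (12*(-7) - 9))*(-12*12) = (-1/16*1/19 + (-84 - 9))*(-144) = (-1/304 - 93)*(-144) = -28273/304*(-144) = 254457/19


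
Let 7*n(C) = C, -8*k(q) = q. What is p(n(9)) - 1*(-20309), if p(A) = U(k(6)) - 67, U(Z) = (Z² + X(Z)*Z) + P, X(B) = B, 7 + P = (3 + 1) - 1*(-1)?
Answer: 161929/8 ≈ 20241.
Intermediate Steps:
k(q) = -q/8
P = -2 (P = -7 + ((3 + 1) - 1*(-1)) = -7 + (4 + 1) = -7 + 5 = -2)
n(C) = C/7
U(Z) = -2 + 2*Z² (U(Z) = (Z² + Z*Z) - 2 = (Z² + Z²) - 2 = 2*Z² - 2 = -2 + 2*Z²)
p(A) = -543/8 (p(A) = (-2 + 2*(-⅛*6)²) - 67 = (-2 + 2*(-¾)²) - 67 = (-2 + 2*(9/16)) - 67 = (-2 + 9/8) - 67 = -7/8 - 67 = -543/8)
p(n(9)) - 1*(-20309) = -543/8 - 1*(-20309) = -543/8 + 20309 = 161929/8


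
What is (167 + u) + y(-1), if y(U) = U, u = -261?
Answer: -95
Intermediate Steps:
(167 + u) + y(-1) = (167 - 261) - 1 = -94 - 1 = -95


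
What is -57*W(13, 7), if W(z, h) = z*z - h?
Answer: -9234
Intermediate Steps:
W(z, h) = z**2 - h
-57*W(13, 7) = -57*(13**2 - 1*7) = -57*(169 - 7) = -57*162 = -9234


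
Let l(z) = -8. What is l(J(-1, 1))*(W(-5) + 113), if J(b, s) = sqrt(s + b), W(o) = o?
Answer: -864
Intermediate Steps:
J(b, s) = sqrt(b + s)
l(J(-1, 1))*(W(-5) + 113) = -8*(-5 + 113) = -8*108 = -864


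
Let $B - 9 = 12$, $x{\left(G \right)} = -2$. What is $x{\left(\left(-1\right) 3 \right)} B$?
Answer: $-42$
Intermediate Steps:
$B = 21$ ($B = 9 + 12 = 21$)
$x{\left(\left(-1\right) 3 \right)} B = \left(-2\right) 21 = -42$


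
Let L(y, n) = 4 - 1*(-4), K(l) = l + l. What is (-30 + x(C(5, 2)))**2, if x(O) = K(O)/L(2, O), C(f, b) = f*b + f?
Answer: 11025/16 ≈ 689.06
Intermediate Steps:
K(l) = 2*l
L(y, n) = 8 (L(y, n) = 4 + 4 = 8)
C(f, b) = f + b*f (C(f, b) = b*f + f = f + b*f)
x(O) = O/4 (x(O) = (2*O)/8 = (2*O)*(1/8) = O/4)
(-30 + x(C(5, 2)))**2 = (-30 + (5*(1 + 2))/4)**2 = (-30 + (5*3)/4)**2 = (-30 + (1/4)*15)**2 = (-30 + 15/4)**2 = (-105/4)**2 = 11025/16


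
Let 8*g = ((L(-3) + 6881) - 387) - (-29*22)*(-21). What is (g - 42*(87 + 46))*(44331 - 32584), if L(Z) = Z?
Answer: -606086465/8 ≈ -7.5761e+7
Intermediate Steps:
g = -6907/8 (g = (((-3 + 6881) - 387) - (-29*22)*(-21))/8 = ((6878 - 387) - (-638)*(-21))/8 = (6491 - 1*13398)/8 = (6491 - 13398)/8 = (⅛)*(-6907) = -6907/8 ≈ -863.38)
(g - 42*(87 + 46))*(44331 - 32584) = (-6907/8 - 42*(87 + 46))*(44331 - 32584) = (-6907/8 - 42*133)*11747 = (-6907/8 - 1*5586)*11747 = (-6907/8 - 5586)*11747 = -51595/8*11747 = -606086465/8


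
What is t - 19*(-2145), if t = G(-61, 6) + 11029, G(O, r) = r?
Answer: 51790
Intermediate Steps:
t = 11035 (t = 6 + 11029 = 11035)
t - 19*(-2145) = 11035 - 19*(-2145) = 11035 - 1*(-40755) = 11035 + 40755 = 51790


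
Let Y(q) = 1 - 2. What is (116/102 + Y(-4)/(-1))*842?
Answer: 91778/51 ≈ 1799.6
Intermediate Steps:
Y(q) = -1
(116/102 + Y(-4)/(-1))*842 = (116/102 - 1/(-1))*842 = (116*(1/102) - 1*(-1))*842 = (58/51 + 1)*842 = (109/51)*842 = 91778/51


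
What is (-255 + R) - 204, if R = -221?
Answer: -680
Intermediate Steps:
(-255 + R) - 204 = (-255 - 221) - 204 = -476 - 204 = -680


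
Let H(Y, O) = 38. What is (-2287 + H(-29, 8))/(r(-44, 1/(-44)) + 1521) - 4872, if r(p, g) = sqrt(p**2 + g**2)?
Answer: -21809181495432/4475073679 + 98956*sqrt(3748097)/4475073679 ≈ -4873.4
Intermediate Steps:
r(p, g) = sqrt(g**2 + p**2)
(-2287 + H(-29, 8))/(r(-44, 1/(-44)) + 1521) - 4872 = (-2287 + 38)/(sqrt((1/(-44))**2 + (-44)**2) + 1521) - 4872 = -2249/(sqrt((-1/44)**2 + 1936) + 1521) - 4872 = -2249/(sqrt(1/1936 + 1936) + 1521) - 4872 = -2249/(sqrt(3748097/1936) + 1521) - 4872 = -2249/(sqrt(3748097)/44 + 1521) - 4872 = -2249/(1521 + sqrt(3748097)/44) - 4872 = -4872 - 2249/(1521 + sqrt(3748097)/44)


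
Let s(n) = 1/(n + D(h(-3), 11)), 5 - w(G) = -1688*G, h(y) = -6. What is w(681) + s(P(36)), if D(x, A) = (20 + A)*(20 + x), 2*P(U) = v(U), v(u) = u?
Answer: 519588917/452 ≈ 1.1495e+6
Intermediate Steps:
P(U) = U/2
w(G) = 5 + 1688*G (w(G) = 5 - (-1688)*G = 5 + 1688*G)
s(n) = 1/(434 + n) (s(n) = 1/(n + (400 + 20*11 + 20*(-6) + 11*(-6))) = 1/(n + (400 + 220 - 120 - 66)) = 1/(n + 434) = 1/(434 + n))
w(681) + s(P(36)) = (5 + 1688*681) + 1/(434 + (1/2)*36) = (5 + 1149528) + 1/(434 + 18) = 1149533 + 1/452 = 519588917/452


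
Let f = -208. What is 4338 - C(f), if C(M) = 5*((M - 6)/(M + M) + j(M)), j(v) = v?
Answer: 1118089/208 ≈ 5375.4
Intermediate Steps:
C(M) = 5*M + 5*(-6 + M)/(2*M) (C(M) = 5*((M - 6)/(M + M) + M) = 5*((-6 + M)/((2*M)) + M) = 5*((-6 + M)*(1/(2*M)) + M) = 5*((-6 + M)/(2*M) + M) = 5*(M + (-6 + M)/(2*M)) = 5*M + 5*(-6 + M)/(2*M))
4338 - C(f) = 4338 - (5/2 - 15/(-208) + 5*(-208)) = 4338 - (5/2 - 15*(-1/208) - 1040) = 4338 - (5/2 + 15/208 - 1040) = 4338 - 1*(-215785/208) = 4338 + 215785/208 = 1118089/208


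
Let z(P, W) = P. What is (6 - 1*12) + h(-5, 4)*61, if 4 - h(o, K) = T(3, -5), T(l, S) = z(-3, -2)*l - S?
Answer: 482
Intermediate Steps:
T(l, S) = -S - 3*l (T(l, S) = -3*l - S = -S - 3*l)
h(o, K) = 8 (h(o, K) = 4 - (-1*(-5) - 3*3) = 4 - (5 - 9) = 4 - 1*(-4) = 4 + 4 = 8)
(6 - 1*12) + h(-5, 4)*61 = (6 - 1*12) + 8*61 = (6 - 12) + 488 = -6 + 488 = 482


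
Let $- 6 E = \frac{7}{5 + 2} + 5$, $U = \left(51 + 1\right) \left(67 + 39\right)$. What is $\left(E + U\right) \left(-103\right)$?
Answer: $-567633$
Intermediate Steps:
$U = 5512$ ($U = 52 \cdot 106 = 5512$)
$E = -1$ ($E = - \frac{\frac{7}{5 + 2} + 5}{6} = - \frac{\frac{7}{7} + 5}{6} = - \frac{7 \cdot \frac{1}{7} + 5}{6} = - \frac{1 + 5}{6} = \left(- \frac{1}{6}\right) 6 = -1$)
$\left(E + U\right) \left(-103\right) = \left(-1 + 5512\right) \left(-103\right) = 5511 \left(-103\right) = -567633$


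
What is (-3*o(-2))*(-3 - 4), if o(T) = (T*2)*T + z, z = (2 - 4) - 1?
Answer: 105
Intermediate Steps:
z = -3 (z = -2 - 1 = -3)
o(T) = -3 + 2*T² (o(T) = (T*2)*T - 3 = (2*T)*T - 3 = 2*T² - 3 = -3 + 2*T²)
(-3*o(-2))*(-3 - 4) = (-3*(-3 + 2*(-2)²))*(-3 - 4) = -3*(-3 + 2*4)*(-7) = -3*(-3 + 8)*(-7) = -3*5*(-7) = -15*(-7) = 105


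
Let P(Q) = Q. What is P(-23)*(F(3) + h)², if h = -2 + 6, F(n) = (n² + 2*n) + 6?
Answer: -14375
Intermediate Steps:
F(n) = 6 + n² + 2*n
h = 4
P(-23)*(F(3) + h)² = -23*((6 + 3² + 2*3) + 4)² = -23*((6 + 9 + 6) + 4)² = -23*(21 + 4)² = -23*25² = -23*625 = -14375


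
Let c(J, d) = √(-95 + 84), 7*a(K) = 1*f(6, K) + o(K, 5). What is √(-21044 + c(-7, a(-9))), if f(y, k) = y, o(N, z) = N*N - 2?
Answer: √(-21044 + I*√11) ≈ 0.011 + 145.07*I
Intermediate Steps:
o(N, z) = -2 + N² (o(N, z) = N² - 2 = -2 + N²)
a(K) = 4/7 + K²/7 (a(K) = (1*6 + (-2 + K²))/7 = (6 + (-2 + K²))/7 = (4 + K²)/7 = 4/7 + K²/7)
c(J, d) = I*√11 (c(J, d) = √(-11) = I*√11)
√(-21044 + c(-7, a(-9))) = √(-21044 + I*√11)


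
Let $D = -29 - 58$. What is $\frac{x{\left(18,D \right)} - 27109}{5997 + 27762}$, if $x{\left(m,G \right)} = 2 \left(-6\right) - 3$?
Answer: $- \frac{27124}{33759} \approx -0.80346$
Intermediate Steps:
$D = -87$ ($D = -29 - 58 = -87$)
$x{\left(m,G \right)} = -15$ ($x{\left(m,G \right)} = -12 - 3 = -15$)
$\frac{x{\left(18,D \right)} - 27109}{5997 + 27762} = \frac{-15 - 27109}{5997 + 27762} = - \frac{27124}{33759}$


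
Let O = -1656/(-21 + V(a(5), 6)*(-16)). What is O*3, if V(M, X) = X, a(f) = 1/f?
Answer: 552/13 ≈ 42.462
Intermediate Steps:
O = 184/13 (O = -1656/(-21 + 6*(-16)) = -1656/(-21 - 96) = -1656/(-117) = -1656*(-1/117) = 184/13 ≈ 14.154)
O*3 = (184/13)*3 = 552/13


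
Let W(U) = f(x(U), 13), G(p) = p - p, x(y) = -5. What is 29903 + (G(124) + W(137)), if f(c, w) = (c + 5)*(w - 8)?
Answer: 29903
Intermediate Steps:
G(p) = 0
f(c, w) = (-8 + w)*(5 + c) (f(c, w) = (5 + c)*(-8 + w) = (-8 + w)*(5 + c))
W(U) = 0 (W(U) = -40 - 8*(-5) + 5*13 - 5*13 = -40 + 40 + 65 - 65 = 0)
29903 + (G(124) + W(137)) = 29903 + (0 + 0) = 29903 + 0 = 29903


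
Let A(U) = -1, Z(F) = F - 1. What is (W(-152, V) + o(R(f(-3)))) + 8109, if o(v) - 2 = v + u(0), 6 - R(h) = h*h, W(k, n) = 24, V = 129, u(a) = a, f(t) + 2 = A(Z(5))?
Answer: 8132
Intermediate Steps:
Z(F) = -1 + F
f(t) = -3 (f(t) = -2 - 1 = -3)
R(h) = 6 - h² (R(h) = 6 - h*h = 6 - h²)
o(v) = 2 + v (o(v) = 2 + (v + 0) = 2 + v)
(W(-152, V) + o(R(f(-3)))) + 8109 = (24 + (2 + (6 - 1*(-3)²))) + 8109 = (24 + (2 + (6 - 1*9))) + 8109 = (24 + (2 + (6 - 9))) + 8109 = (24 + (2 - 3)) + 8109 = (24 - 1) + 8109 = 23 + 8109 = 8132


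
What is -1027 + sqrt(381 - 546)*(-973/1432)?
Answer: -1027 - 973*I*sqrt(165)/1432 ≈ -1027.0 - 8.7279*I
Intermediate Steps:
-1027 + sqrt(381 - 546)*(-973/1432) = -1027 + sqrt(-165)*(-973*1/1432) = -1027 + (I*sqrt(165))*(-973/1432) = -1027 - 973*I*sqrt(165)/1432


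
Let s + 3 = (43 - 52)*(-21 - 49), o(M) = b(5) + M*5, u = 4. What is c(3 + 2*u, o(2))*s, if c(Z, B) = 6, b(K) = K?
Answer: 3762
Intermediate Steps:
o(M) = 5 + 5*M (o(M) = 5 + M*5 = 5 + 5*M)
s = 627 (s = -3 + (43 - 52)*(-21 - 49) = -3 - 9*(-70) = -3 + 630 = 627)
c(3 + 2*u, o(2))*s = 6*627 = 3762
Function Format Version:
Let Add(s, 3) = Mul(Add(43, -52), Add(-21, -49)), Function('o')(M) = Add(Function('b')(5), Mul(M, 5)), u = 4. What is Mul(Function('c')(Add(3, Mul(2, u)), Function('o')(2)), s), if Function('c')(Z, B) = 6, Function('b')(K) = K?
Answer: 3762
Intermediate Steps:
Function('o')(M) = Add(5, Mul(5, M)) (Function('o')(M) = Add(5, Mul(M, 5)) = Add(5, Mul(5, M)))
s = 627 (s = Add(-3, Mul(Add(43, -52), Add(-21, -49))) = Add(-3, Mul(-9, -70)) = Add(-3, 630) = 627)
Mul(Function('c')(Add(3, Mul(2, u)), Function('o')(2)), s) = Mul(6, 627) = 3762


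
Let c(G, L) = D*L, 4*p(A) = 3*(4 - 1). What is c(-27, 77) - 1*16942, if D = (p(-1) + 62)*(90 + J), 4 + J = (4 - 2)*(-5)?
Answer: 359049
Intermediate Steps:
J = -14 (J = -4 + (4 - 2)*(-5) = -4 + 2*(-5) = -4 - 10 = -14)
p(A) = 9/4 (p(A) = (3*(4 - 1))/4 = (3*3)/4 = (¼)*9 = 9/4)
D = 4883 (D = (9/4 + 62)*(90 - 14) = (257/4)*76 = 4883)
c(G, L) = 4883*L
c(-27, 77) - 1*16942 = 4883*77 - 1*16942 = 375991 - 16942 = 359049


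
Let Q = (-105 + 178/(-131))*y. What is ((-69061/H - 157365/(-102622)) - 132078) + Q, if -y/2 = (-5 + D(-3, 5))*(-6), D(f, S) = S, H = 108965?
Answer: -113608721103589/860169710 ≈ -1.3208e+5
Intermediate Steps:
y = 0 (y = -2*(-5 + 5)*(-6) = -0*(-6) = -2*0 = 0)
Q = 0 (Q = (-105 + 178/(-131))*0 = (-105 + 178*(-1/131))*0 = (-105 - 178/131)*0 = -13933/131*0 = 0)
((-69061/H - 157365/(-102622)) - 132078) + Q = ((-69061/108965 - 157365/(-102622)) - 132078) + 0 = ((-69061*1/108965 - 157365*(-1/102622)) - 132078) + 0 = ((-69061/108965 + 12105/7894) - 132078) + 0 = (773853791/860169710 - 132078) + 0 = -113608721103589/860169710 + 0 = -113608721103589/860169710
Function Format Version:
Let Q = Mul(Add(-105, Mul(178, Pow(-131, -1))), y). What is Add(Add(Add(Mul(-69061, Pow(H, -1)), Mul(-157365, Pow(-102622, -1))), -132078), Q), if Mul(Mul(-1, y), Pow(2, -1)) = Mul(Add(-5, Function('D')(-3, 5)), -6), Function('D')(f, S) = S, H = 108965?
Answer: Rational(-113608721103589, 860169710) ≈ -1.3208e+5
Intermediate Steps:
y = 0 (y = Mul(-2, Mul(Add(-5, 5), -6)) = Mul(-2, Mul(0, -6)) = Mul(-2, 0) = 0)
Q = 0 (Q = Mul(Add(-105, Mul(178, Pow(-131, -1))), 0) = Mul(Add(-105, Mul(178, Rational(-1, 131))), 0) = Mul(Add(-105, Rational(-178, 131)), 0) = Mul(Rational(-13933, 131), 0) = 0)
Add(Add(Add(Mul(-69061, Pow(H, -1)), Mul(-157365, Pow(-102622, -1))), -132078), Q) = Add(Add(Add(Mul(-69061, Pow(108965, -1)), Mul(-157365, Pow(-102622, -1))), -132078), 0) = Add(Add(Add(Mul(-69061, Rational(1, 108965)), Mul(-157365, Rational(-1, 102622))), -132078), 0) = Add(Add(Add(Rational(-69061, 108965), Rational(12105, 7894)), -132078), 0) = Add(Add(Rational(773853791, 860169710), -132078), 0) = Add(Rational(-113608721103589, 860169710), 0) = Rational(-113608721103589, 860169710)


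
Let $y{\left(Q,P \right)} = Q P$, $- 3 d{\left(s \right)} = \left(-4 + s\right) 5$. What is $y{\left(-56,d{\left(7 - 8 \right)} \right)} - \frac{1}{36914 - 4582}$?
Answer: $- \frac{45264803}{96996} \approx -466.67$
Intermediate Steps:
$d{\left(s \right)} = \frac{20}{3} - \frac{5 s}{3}$ ($d{\left(s \right)} = - \frac{\left(-4 + s\right) 5}{3} = - \frac{-20 + 5 s}{3} = \frac{20}{3} - \frac{5 s}{3}$)
$y{\left(Q,P \right)} = P Q$
$y{\left(-56,d{\left(7 - 8 \right)} \right)} - \frac{1}{36914 - 4582} = \left(\frac{20}{3} - \frac{5 \left(7 - 8\right)}{3}\right) \left(-56\right) - \frac{1}{36914 - 4582} = \left(\frac{20}{3} - \frac{5 \left(7 - 8\right)}{3}\right) \left(-56\right) - \frac{1}{32332} = \left(\frac{20}{3} - - \frac{5}{3}\right) \left(-56\right) - \frac{1}{32332} = \left(\frac{20}{3} + \frac{5}{3}\right) \left(-56\right) - \frac{1}{32332} = \frac{25}{3} \left(-56\right) - \frac{1}{32332} = - \frac{1400}{3} - \frac{1}{32332} = - \frac{45264803}{96996}$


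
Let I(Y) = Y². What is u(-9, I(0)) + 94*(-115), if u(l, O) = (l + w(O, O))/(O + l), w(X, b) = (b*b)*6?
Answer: -10809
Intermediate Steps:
w(X, b) = 6*b² (w(X, b) = b²*6 = 6*b²)
u(l, O) = (l + 6*O²)/(O + l)
u(-9, I(0)) + 94*(-115) = (-9 + 6*(0²)²)/(0² - 9) + 94*(-115) = (-9 + 6*0²)/(0 - 9) - 10810 = (-9 + 6*0)/(-9) - 10810 = -(-9 + 0)/9 - 10810 = -⅑*(-9) - 10810 = 1 - 10810 = -10809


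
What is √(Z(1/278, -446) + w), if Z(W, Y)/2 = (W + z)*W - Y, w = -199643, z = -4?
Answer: I*√15360274506/278 ≈ 445.81*I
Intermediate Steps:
Z(W, Y) = -2*Y + 2*W*(-4 + W) (Z(W, Y) = 2*((W - 4)*W - Y) = 2*((-4 + W)*W - Y) = 2*(W*(-4 + W) - Y) = 2*(-Y + W*(-4 + W)) = -2*Y + 2*W*(-4 + W))
√(Z(1/278, -446) + w) = √((-8/278 - 2*(-446) + 2*(1/278)²) - 199643) = √((-8*1/278 + 892 + 2*(1/278)²) - 199643) = √((-4/139 + 892 + 2*(1/77284)) - 199643) = √((-4/139 + 892 + 1/38642) - 199643) = √(34467553/38642 - 199643) = √(-7680137253/38642) = I*√15360274506/278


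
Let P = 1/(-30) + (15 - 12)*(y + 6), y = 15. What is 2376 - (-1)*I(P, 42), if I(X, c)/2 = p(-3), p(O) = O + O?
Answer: 2364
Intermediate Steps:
P = 1889/30 (P = 1/(-30) + (15 - 12)*(15 + 6) = -1/30 + 3*21 = -1/30 + 63 = 1889/30 ≈ 62.967)
p(O) = 2*O
I(X, c) = -12 (I(X, c) = 2*(2*(-3)) = 2*(-6) = -12)
2376 - (-1)*I(P, 42) = 2376 - (-1)*(-12) = 2376 - 1*12 = 2376 - 12 = 2364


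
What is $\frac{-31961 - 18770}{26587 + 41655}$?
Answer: $- \frac{50731}{68242} \approx -0.7434$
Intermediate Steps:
$\frac{-31961 - 18770}{26587 + 41655} = - \frac{50731}{68242}$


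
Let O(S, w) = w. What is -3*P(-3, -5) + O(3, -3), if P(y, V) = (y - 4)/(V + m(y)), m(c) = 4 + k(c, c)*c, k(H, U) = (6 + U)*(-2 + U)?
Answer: -111/44 ≈ -2.5227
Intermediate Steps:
k(H, U) = (-2 + U)*(6 + U)
m(c) = 4 + c*(-12 + c**2 + 4*c) (m(c) = 4 + (-12 + c**2 + 4*c)*c = 4 + c*(-12 + c**2 + 4*c))
P(y, V) = (-4 + y)/(4 + V + y*(-12 + y**2 + 4*y)) (P(y, V) = (y - 4)/(V + (4 + y*(-12 + y**2 + 4*y))) = (-4 + y)/(4 + V + y*(-12 + y**2 + 4*y)))
-3*P(-3, -5) + O(3, -3) = -3*(-4 - 3)/(4 - 5 - 3*(-12 + (-3)**2 + 4*(-3))) - 3 = -3*(-7)/(4 - 5 - 3*(-12 + 9 - 12)) - 3 = -3*(-7)/(4 - 5 - 3*(-15)) - 3 = -3*(-7)/(4 - 5 + 45) - 3 = -3*(-7)/44 - 3 = -3*(-7/44) - 3 = 21/44 - 3 = -111/44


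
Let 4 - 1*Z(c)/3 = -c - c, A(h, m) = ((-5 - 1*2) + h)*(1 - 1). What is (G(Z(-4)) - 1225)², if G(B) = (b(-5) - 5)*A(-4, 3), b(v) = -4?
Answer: 1500625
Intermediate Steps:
A(h, m) = 0 (A(h, m) = ((-5 - 2) + h)*0 = (-7 + h)*0 = 0)
Z(c) = 12 + 6*c (Z(c) = 12 - 3*(-c - c) = 12 - (-6)*c = 12 + 6*c)
G(B) = 0 (G(B) = (-4 - 5)*0 = -9*0 = 0)
(G(Z(-4)) - 1225)² = (0 - 1225)² = (-1225)² = 1500625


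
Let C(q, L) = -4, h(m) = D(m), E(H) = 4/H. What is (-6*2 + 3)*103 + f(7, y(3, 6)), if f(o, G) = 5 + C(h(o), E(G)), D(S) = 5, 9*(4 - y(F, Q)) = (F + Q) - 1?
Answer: -926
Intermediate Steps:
y(F, Q) = 37/9 - F/9 - Q/9 (y(F, Q) = 4 - ((F + Q) - 1)/9 = 4 - (-1 + F + Q)/9 = 4 + (⅑ - F/9 - Q/9) = 37/9 - F/9 - Q/9)
h(m) = 5
f(o, G) = 1 (f(o, G) = 5 - 4 = 1)
(-6*2 + 3)*103 + f(7, y(3, 6)) = (-6*2 + 3)*103 + 1 = (-12 + 3)*103 + 1 = -9*103 + 1 = -927 + 1 = -926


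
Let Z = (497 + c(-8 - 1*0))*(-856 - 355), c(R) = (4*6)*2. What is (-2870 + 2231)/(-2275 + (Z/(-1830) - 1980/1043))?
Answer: 243930582/731503673 ≈ 0.33346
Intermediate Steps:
c(R) = 48 (c(R) = 24*2 = 48)
Z = -659995 (Z = (497 + 48)*(-856 - 355) = 545*(-1211) = -659995)
(-2870 + 2231)/(-2275 + (Z/(-1830) - 1980/1043)) = (-2870 + 2231)/(-2275 + (-659995/(-1830) - 1980/1043)) = -639/(-2275 + (-659995*(-1/1830) - 1980*1/1043)) = -639/(-2275 + (131999/366 - 1980/1043)) = -639/(-2275 + 136950277/381738) = -639/(-731503673/381738) = -639*(-381738/731503673) = 243930582/731503673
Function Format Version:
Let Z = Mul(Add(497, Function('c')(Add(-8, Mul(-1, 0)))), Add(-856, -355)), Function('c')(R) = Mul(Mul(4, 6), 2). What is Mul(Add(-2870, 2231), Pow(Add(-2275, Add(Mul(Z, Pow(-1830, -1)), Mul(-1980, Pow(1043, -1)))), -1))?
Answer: Rational(243930582, 731503673) ≈ 0.33346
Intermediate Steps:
Function('c')(R) = 48 (Function('c')(R) = Mul(24, 2) = 48)
Z = -659995 (Z = Mul(Add(497, 48), Add(-856, -355)) = Mul(545, -1211) = -659995)
Mul(Add(-2870, 2231), Pow(Add(-2275, Add(Mul(Z, Pow(-1830, -1)), Mul(-1980, Pow(1043, -1)))), -1)) = Mul(Add(-2870, 2231), Pow(Add(-2275, Add(Mul(-659995, Pow(-1830, -1)), Mul(-1980, Pow(1043, -1)))), -1)) = Mul(-639, Pow(Add(-2275, Add(Mul(-659995, Rational(-1, 1830)), Mul(-1980, Rational(1, 1043)))), -1)) = Mul(-639, Pow(Add(-2275, Add(Rational(131999, 366), Rational(-1980, 1043))), -1)) = Mul(-639, Pow(Add(-2275, Rational(136950277, 381738)), -1)) = Mul(-639, Pow(Rational(-731503673, 381738), -1)) = Mul(-639, Rational(-381738, 731503673)) = Rational(243930582, 731503673)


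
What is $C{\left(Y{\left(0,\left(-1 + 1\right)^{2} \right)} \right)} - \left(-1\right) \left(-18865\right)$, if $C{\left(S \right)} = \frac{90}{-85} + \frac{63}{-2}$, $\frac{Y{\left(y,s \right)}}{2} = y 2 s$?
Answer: $- \frac{642517}{34} \approx -18898.0$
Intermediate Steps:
$Y{\left(y,s \right)} = 4 s y$ ($Y{\left(y,s \right)} = 2 y 2 s = 2 \cdot 2 y s = 2 \cdot 2 s y = 4 s y$)
$C{\left(S \right)} = - \frac{1107}{34}$ ($C{\left(S \right)} = 90 \left(- \frac{1}{85}\right) + 63 \left(- \frac{1}{2}\right) = - \frac{18}{17} - \frac{63}{2} = - \frac{1107}{34}$)
$C{\left(Y{\left(0,\left(-1 + 1\right)^{2} \right)} \right)} - \left(-1\right) \left(-18865\right) = - \frac{1107}{34} - \left(-1\right) \left(-18865\right) = - \frac{1107}{34} - 18865 = - \frac{642517}{34}$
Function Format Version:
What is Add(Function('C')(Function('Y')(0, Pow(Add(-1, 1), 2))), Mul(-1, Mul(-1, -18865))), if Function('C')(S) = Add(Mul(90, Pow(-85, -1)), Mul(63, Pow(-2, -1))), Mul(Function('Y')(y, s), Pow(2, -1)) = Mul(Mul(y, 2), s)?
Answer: Rational(-642517, 34) ≈ -18898.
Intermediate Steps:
Function('Y')(y, s) = Mul(4, s, y) (Function('Y')(y, s) = Mul(2, Mul(Mul(y, 2), s)) = Mul(2, Mul(Mul(2, y), s)) = Mul(2, Mul(2, s, y)) = Mul(4, s, y))
Function('C')(S) = Rational(-1107, 34) (Function('C')(S) = Add(Mul(90, Rational(-1, 85)), Mul(63, Rational(-1, 2))) = Add(Rational(-18, 17), Rational(-63, 2)) = Rational(-1107, 34))
Add(Function('C')(Function('Y')(0, Pow(Add(-1, 1), 2))), Mul(-1, Mul(-1, -18865))) = Add(Rational(-1107, 34), Mul(-1, Mul(-1, -18865))) = Add(Rational(-1107, 34), Mul(-1, 18865)) = Add(Rational(-1107, 34), -18865) = Rational(-642517, 34)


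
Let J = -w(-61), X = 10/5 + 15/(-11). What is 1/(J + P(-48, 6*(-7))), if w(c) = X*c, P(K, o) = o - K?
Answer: 11/493 ≈ 0.022312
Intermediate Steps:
X = 7/11 (X = 10*(⅕) + 15*(-1/11) = 2 - 15/11 = 7/11 ≈ 0.63636)
w(c) = 7*c/11
J = 427/11 (J = -7*(-61)/11 = -1*(-427/11) = 427/11 ≈ 38.818)
1/(J + P(-48, 6*(-7))) = 1/(427/11 + (6*(-7) - 1*(-48))) = 1/(427/11 + (-42 + 48)) = 1/(427/11 + 6) = 1/(493/11) = 11/493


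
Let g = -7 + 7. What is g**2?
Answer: 0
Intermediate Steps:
g = 0
g**2 = 0**2 = 0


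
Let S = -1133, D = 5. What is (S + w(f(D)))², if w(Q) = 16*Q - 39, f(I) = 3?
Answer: 1263376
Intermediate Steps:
w(Q) = -39 + 16*Q
(S + w(f(D)))² = (-1133 + (-39 + 16*3))² = (-1133 + (-39 + 48))² = (-1133 + 9)² = (-1124)² = 1263376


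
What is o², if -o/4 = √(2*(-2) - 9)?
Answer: -208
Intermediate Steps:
o = -4*I*√13 (o = -4*√(2*(-2) - 9) = -4*√(-4 - 9) = -4*I*√13 ≈ -14.422*I)
o² = (-4*I*√13)² = -208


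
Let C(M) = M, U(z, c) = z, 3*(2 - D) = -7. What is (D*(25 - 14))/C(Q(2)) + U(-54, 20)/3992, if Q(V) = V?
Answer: 142633/5988 ≈ 23.820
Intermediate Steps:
D = 13/3 (D = 2 - ⅓*(-7) = 2 + 7/3 = 13/3 ≈ 4.3333)
(D*(25 - 14))/C(Q(2)) + U(-54, 20)/3992 = (13*(25 - 14)/3)/2 - 54/3992 = ((13/3)*11)*(½) - 54*1/3992 = (143/3)*(½) - 27/1996 = 143/6 - 27/1996 = 142633/5988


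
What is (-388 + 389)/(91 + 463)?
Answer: 1/554 ≈ 0.0018051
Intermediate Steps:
(-388 + 389)/(91 + 463) = 1/554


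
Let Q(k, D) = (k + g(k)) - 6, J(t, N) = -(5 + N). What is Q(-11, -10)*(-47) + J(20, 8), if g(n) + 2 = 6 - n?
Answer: 81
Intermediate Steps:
J(t, N) = -5 - N
g(n) = 4 - n (g(n) = -2 + (6 - n) = 4 - n)
Q(k, D) = -2 (Q(k, D) = (k + (4 - k)) - 6 = 4 - 6 = -2)
Q(-11, -10)*(-47) + J(20, 8) = -2*(-47) + (-5 - 1*8) = 94 + (-5 - 8) = 94 - 13 = 81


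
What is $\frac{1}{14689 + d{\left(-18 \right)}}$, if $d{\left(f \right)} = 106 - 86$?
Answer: $\frac{1}{14709} \approx 6.7986 \cdot 10^{-5}$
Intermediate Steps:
$d{\left(f \right)} = 20$ ($d{\left(f \right)} = 106 - 86 = 20$)
$\frac{1}{14689 + d{\left(-18 \right)}} = \frac{1}{14689 + 20} = \frac{1}{14709}$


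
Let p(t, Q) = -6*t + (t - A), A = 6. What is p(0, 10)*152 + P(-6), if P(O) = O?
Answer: -918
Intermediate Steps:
p(t, Q) = -6 - 5*t (p(t, Q) = -6*t + (t - 1*6) = -6*t + (t - 6) = -6*t + (-6 + t) = -6 - 5*t)
p(0, 10)*152 + P(-6) = (-6 - 5*0)*152 - 6 = (-6 + 0)*152 - 6 = -6*152 - 6 = -912 - 6 = -918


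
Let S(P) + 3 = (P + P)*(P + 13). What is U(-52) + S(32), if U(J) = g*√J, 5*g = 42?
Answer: 2877 + 84*I*√13/5 ≈ 2877.0 + 60.573*I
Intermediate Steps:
g = 42/5 (g = (⅕)*42 = 42/5 ≈ 8.4000)
S(P) = -3 + 2*P*(13 + P) (S(P) = -3 + (P + P)*(P + 13) = -3 + (2*P)*(13 + P) = -3 + 2*P*(13 + P))
U(J) = 42*√J/5
U(-52) + S(32) = 42*√(-52)/5 + (-3 + 2*32² + 26*32) = 42*(2*I*√13)/5 + (-3 + 2*1024 + 832) = 84*I*√13/5 + (-3 + 2048 + 832) = 84*I*√13/5 + 2877 = 2877 + 84*I*√13/5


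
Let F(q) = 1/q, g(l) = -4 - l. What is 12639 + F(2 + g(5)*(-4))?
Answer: 480283/38 ≈ 12639.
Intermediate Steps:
12639 + F(2 + g(5)*(-4)) = 12639 + 1/(2 + (-4 - 1*5)*(-4)) = 12639 + 1/(2 + (-4 - 5)*(-4)) = 12639 + 1/(2 - 9*(-4)) = 12639 + 1/(2 + 36) = 12639 + 1/38 = 480283/38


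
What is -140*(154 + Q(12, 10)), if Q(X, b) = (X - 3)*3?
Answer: -25340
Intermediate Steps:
Q(X, b) = -9 + 3*X (Q(X, b) = (-3 + X)*3 = -9 + 3*X)
-140*(154 + Q(12, 10)) = -140*(154 + (-9 + 3*12)) = -140*(154 + (-9 + 36)) = -140*(154 + 27) = -140*181 = -25340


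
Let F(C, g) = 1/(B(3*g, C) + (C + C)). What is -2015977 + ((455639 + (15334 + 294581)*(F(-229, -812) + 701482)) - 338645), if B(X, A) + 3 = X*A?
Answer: 121173890935291916/557383 ≈ 2.1740e+11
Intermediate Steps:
B(X, A) = -3 + A*X (B(X, A) = -3 + X*A = -3 + A*X)
F(C, g) = 1/(-3 + 2*C + 3*C*g) (F(C, g) = 1/((-3 + C*(3*g)) + (C + C)) = 1/((-3 + 3*C*g) + 2*C) = 1/(-3 + 2*C + 3*C*g))
-2015977 + ((455639 + (15334 + 294581)*(F(-229, -812) + 701482)) - 338645) = -2015977 + ((455639 + (15334 + 294581)*(1/(-3 + 2*(-229) + 3*(-229)*(-812)) + 701482)) - 338645) = -2015977 + ((455639 + 309915*(1/(-3 - 458 + 557844) + 701482)) - 338645) = -2015977 + ((455639 + 309915*(1/557383 + 701482)) - 338645) = -2015977 + ((455639 + 309915*(390994141607/557383)) - 338645) = -2015977 + ((455639 + 121174949396133405/557383) - 338645) = -2015977 + (121175203361566142/557383 - 338645) = -2015977 + 121175014606600107/557383 = 121173890935291916/557383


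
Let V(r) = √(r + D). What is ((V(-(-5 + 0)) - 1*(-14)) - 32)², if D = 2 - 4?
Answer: (18 - √3)² ≈ 264.65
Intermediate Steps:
D = -2
V(r) = √(-2 + r) (V(r) = √(r - 2) = √(-2 + r))
((V(-(-5 + 0)) - 1*(-14)) - 32)² = ((√(-2 - (-5 + 0)) - 1*(-14)) - 32)² = ((√(-2 - 1*(-5)) + 14) - 32)² = ((√(-2 + 5) + 14) - 32)² = ((√3 + 14) - 32)² = ((14 + √3) - 32)² = (-18 + √3)²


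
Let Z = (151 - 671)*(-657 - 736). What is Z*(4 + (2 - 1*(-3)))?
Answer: 6519240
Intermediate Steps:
Z = 724360 (Z = -520*(-1393) = 724360)
Z*(4 + (2 - 1*(-3))) = 724360*(4 + (2 - 1*(-3))) = 724360*(4 + (2 + 3)) = 724360*(4 + 5) = 724360*9 = 6519240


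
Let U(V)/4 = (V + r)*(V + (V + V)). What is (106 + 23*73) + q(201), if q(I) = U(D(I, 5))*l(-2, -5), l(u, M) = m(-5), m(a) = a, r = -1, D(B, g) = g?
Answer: 585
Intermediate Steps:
l(u, M) = -5
U(V) = 12*V*(-1 + V) (U(V) = 4*((V - 1)*(V + (V + V))) = 4*((-1 + V)*(V + 2*V)) = 4*((-1 + V)*(3*V)) = 4*(3*V*(-1 + V)) = 12*V*(-1 + V))
q(I) = -1200 (q(I) = (12*5*(-1 + 5))*(-5) = (12*5*4)*(-5) = 240*(-5) = -1200)
(106 + 23*73) + q(201) = (106 + 23*73) - 1200 = (106 + 1679) - 1200 = 1785 - 1200 = 585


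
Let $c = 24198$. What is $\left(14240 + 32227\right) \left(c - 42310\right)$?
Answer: $-841610304$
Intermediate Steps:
$\left(14240 + 32227\right) \left(c - 42310\right) = \left(14240 + 32227\right) \left(24198 - 42310\right) = 46467 \left(-18112\right) = -841610304$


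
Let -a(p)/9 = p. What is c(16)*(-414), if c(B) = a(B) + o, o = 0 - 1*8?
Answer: 62928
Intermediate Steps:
a(p) = -9*p
o = -8 (o = 0 - 8 = -8)
c(B) = -8 - 9*B (c(B) = -9*B - 8 = -8 - 9*B)
c(16)*(-414) = (-8 - 9*16)*(-414) = (-8 - 144)*(-414) = -152*(-414) = 62928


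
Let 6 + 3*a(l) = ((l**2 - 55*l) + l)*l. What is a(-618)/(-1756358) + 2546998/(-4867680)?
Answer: 102990336069439/2137347177360 ≈ 48.186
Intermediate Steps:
a(l) = -2 + l*(l**2 - 54*l)/3 (a(l) = -2 + (((l**2 - 55*l) + l)*l)/3 = -2 + ((l**2 - 54*l)*l)/3 = -2 + (l*(l**2 - 54*l))/3 = -2 + l*(l**2 - 54*l)/3)
a(-618)/(-1756358) + 2546998/(-4867680) = (-2 - 18*(-618)**2 + (1/3)*(-618)**3)/(-1756358) + 2546998/(-4867680) = (-2 - 18*381924 + (1/3)*(-236029032))*(-1/1756358) + 2546998*(-1/4867680) = (-2 - 6874632 - 78676344)*(-1/1756358) - 1273499/2433840 = -85550978*(-1/1756358) - 1273499/2433840 = 42775489/878179 - 1273499/2433840 = 102990336069439/2137347177360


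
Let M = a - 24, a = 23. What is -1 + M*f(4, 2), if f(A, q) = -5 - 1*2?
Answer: 6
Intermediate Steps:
M = -1 (M = 23 - 24 = -1)
f(A, q) = -7 (f(A, q) = -5 - 2 = -7)
-1 + M*f(4, 2) = -1 - 1*(-7) = -1 + 7 = 6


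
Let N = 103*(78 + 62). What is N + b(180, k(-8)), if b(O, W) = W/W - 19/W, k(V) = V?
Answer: 115387/8 ≈ 14423.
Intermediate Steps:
N = 14420 (N = 103*140 = 14420)
b(O, W) = 1 - 19/W
N + b(180, k(-8)) = 14420 + (-19 - 8)/(-8) = 14420 - 1/8*(-27) = 14420 + 27/8 = 115387/8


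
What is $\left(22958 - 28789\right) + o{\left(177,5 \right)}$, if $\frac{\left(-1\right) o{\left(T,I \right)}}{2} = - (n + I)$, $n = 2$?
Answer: $-5817$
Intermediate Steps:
$o{\left(T,I \right)} = 4 + 2 I$ ($o{\left(T,I \right)} = - 2 \left(- (2 + I)\right) = - 2 \left(-2 - I\right) = 4 + 2 I$)
$\left(22958 - 28789\right) + o{\left(177,5 \right)} = \left(22958 - 28789\right) + \left(4 + 2 \cdot 5\right) = -5831 + \left(4 + 10\right) = -5831 + 14 = -5817$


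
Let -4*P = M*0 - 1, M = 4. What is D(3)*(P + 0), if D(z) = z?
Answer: ¾ ≈ 0.75000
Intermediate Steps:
P = ¼ (P = -(4*0 - 1)/4 = -(0 - 1)/4 = -¼*(-1) = ¼ ≈ 0.25000)
D(3)*(P + 0) = 3*(¼ + 0) = 3*(¼) = ¾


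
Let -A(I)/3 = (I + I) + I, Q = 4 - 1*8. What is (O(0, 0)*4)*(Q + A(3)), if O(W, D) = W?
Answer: 0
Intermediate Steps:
Q = -4 (Q = 4 - 8 = -4)
A(I) = -9*I (A(I) = -3*((I + I) + I) = -3*(2*I + I) = -9*I)
(O(0, 0)*4)*(Q + A(3)) = (0*4)*(-4 - 9*3) = 0*(-4 - 27) = 0*(-31) = 0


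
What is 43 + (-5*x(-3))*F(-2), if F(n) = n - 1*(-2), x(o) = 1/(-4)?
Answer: 43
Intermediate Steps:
x(o) = -¼
F(n) = 2 + n (F(n) = n + 2 = 2 + n)
43 + (-5*x(-3))*F(-2) = 43 + (-5*(-¼))*(2 - 2) = 43 + (5/4)*0 = 43 + 0 = 43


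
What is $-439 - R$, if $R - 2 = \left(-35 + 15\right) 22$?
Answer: $-1$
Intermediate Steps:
$R = -438$ ($R = 2 + \left(-35 + 15\right) 22 = 2 - 440 = -438$)
$-439 - R = -439 - -438 = -439 + 438 = -1$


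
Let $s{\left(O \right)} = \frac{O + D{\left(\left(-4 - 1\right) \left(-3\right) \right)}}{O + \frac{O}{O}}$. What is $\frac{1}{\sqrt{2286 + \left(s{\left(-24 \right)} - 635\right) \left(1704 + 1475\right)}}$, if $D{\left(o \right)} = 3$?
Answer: $- \frac{i \sqrt{1065129034}}{46309958} \approx - 0.00070474 i$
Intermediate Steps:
$s{\left(O \right)} = \frac{3 + O}{1 + O}$ ($s{\left(O \right)} = \frac{O + 3}{O + \frac{O}{O}} = \frac{3 + O}{O + 1} = \frac{3 + O}{1 + O}$)
$\frac{1}{\sqrt{2286 + \left(s{\left(-24 \right)} - 635\right) \left(1704 + 1475\right)}} = \frac{1}{\sqrt{2286 + \left(\frac{3 - 24}{1 - 24} - 635\right) \left(1704 + 1475\right)}} = \frac{1}{\sqrt{2286 + \left(\frac{1}{-23} \left(-21\right) - 635\right) 3179}} = \frac{1}{\sqrt{2286 + \left(\left(- \frac{1}{23}\right) \left(-21\right) - 635\right) 3179}} = \frac{1}{\sqrt{2286 + \left(\frac{21}{23} - 635\right) 3179}} = \frac{1}{\sqrt{2286 - \frac{46362536}{23}}} = \frac{1}{\sqrt{- \frac{46309958}{23}}} = \frac{1}{\frac{1}{23} i \sqrt{1065129034}} = - \frac{i \sqrt{1065129034}}{46309958}$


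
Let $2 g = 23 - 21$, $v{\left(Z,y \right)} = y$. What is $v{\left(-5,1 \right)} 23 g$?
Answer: $23$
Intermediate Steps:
$g = 1$ ($g = \frac{23 - 21}{2} = \frac{1}{2} \cdot 2 = 1$)
$v{\left(-5,1 \right)} 23 g = 1 \cdot 23 \cdot 1 = 23 \cdot 1 = 23$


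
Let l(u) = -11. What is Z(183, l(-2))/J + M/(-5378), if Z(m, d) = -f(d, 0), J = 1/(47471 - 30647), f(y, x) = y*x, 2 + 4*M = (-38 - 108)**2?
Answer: -10657/10756 ≈ -0.99080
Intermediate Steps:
M = 10657/2 (M = -1/2 + (-38 - 108)**2/4 = -1/2 + (1/4)*(-146)**2 = -1/2 + (1/4)*21316 = -1/2 + 5329 = 10657/2 ≈ 5328.5)
f(y, x) = x*y
J = 1/16824 ≈ 5.9439e-5
Z(m, d) = 0 (Z(m, d) = -0*d = -1*0 = 0)
Z(183, l(-2))/J + M/(-5378) = 0/(1/16824) + (10657/2)/(-5378) = 0*16824 + (10657/2)*(-1/5378) = 0 - 10657/10756 = -10657/10756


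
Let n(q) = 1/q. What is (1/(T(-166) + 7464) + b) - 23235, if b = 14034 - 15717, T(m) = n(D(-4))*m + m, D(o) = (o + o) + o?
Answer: -1093177572/43871 ≈ -24918.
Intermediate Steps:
D(o) = 3*o (D(o) = 2*o + o = 3*o)
T(m) = 11*m/12 (T(m) = m/((3*(-4))) + m = m/(-12) + m = -m/12 + m = 11*m/12)
b = -1683
(1/(T(-166) + 7464) + b) - 23235 = (1/((11/12)*(-166) + 7464) - 1683) - 23235 = (1/(-913/6 + 7464) - 1683) - 23235 = (1/(43871/6) - 1683) - 23235 = (6/43871 - 1683) - 23235 = -73834887/43871 - 23235 = -1093177572/43871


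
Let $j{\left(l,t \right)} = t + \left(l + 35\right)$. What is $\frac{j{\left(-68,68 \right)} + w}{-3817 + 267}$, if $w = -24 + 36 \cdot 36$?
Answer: $- \frac{1307}{3550} \approx -0.36817$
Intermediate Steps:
$j{\left(l,t \right)} = 35 + l + t$ ($j{\left(l,t \right)} = t + \left(35 + l\right) = 35 + l + t$)
$w = 1272$ ($w = -24 + 1296 = 1272$)
$\frac{j{\left(-68,68 \right)} + w}{-3817 + 267} = \frac{\left(35 - 68 + 68\right) + 1272}{-3817 + 267} = \frac{35 + 1272}{-3550} = 1307 \left(- \frac{1}{3550}\right) = - \frac{1307}{3550}$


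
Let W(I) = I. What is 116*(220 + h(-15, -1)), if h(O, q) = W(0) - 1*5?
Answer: 24940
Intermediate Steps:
h(O, q) = -5 (h(O, q) = 0 - 1*5 = 0 - 5 = -5)
116*(220 + h(-15, -1)) = 116*(220 - 5) = 116*215 = 24940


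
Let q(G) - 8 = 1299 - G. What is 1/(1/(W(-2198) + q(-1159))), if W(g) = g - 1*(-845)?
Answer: 1113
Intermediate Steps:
q(G) = 1307 - G (q(G) = 8 + (1299 - G) = 1307 - G)
W(g) = 845 + g (W(g) = g + 845 = 845 + g)
1/(1/(W(-2198) + q(-1159))) = 1/(1/((845 - 2198) + (1307 - 1*(-1159)))) = 1/(1/(-1353 + (1307 + 1159))) = 1/(1/(-1353 + 2466)) = 1/(1/1113) = 1113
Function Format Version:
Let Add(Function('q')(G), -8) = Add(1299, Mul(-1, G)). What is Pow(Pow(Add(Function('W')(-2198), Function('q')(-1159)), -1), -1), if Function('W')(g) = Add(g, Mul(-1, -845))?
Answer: 1113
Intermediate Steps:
Function('q')(G) = Add(1307, Mul(-1, G)) (Function('q')(G) = Add(8, Add(1299, Mul(-1, G))) = Add(1307, Mul(-1, G)))
Function('W')(g) = Add(845, g) (Function('W')(g) = Add(g, 845) = Add(845, g))
Pow(Pow(Add(Function('W')(-2198), Function('q')(-1159)), -1), -1) = Pow(Pow(Add(Add(845, -2198), Add(1307, Mul(-1, -1159))), -1), -1) = Pow(Pow(Add(-1353, Add(1307, 1159)), -1), -1) = Pow(Pow(Add(-1353, 2466), -1), -1) = Pow(Pow(1113, -1), -1) = Pow(Rational(1, 1113), -1) = 1113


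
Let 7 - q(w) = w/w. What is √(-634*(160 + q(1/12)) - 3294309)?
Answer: I*√3399553 ≈ 1843.8*I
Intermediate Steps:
q(w) = 6 (q(w) = 7 - w/w = 7 - 1*1 = 7 - 1 = 6)
√(-634*(160 + q(1/12)) - 3294309) = √(-634*(160 + 6) - 3294309) = √(-634*166 - 3294309) = √(-105244 - 3294309) = √(-3399553) = I*√3399553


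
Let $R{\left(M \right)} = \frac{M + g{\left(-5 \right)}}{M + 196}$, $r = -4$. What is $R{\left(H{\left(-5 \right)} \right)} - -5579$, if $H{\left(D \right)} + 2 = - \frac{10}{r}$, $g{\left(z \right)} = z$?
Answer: $\frac{730846}{131} \approx 5579.0$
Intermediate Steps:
$H{\left(D \right)} = \frac{1}{2}$ ($H{\left(D \right)} = -2 - \frac{10}{-4} = -2 - - \frac{5}{2} = -2 + \frac{5}{2} = \frac{1}{2}$)
$R{\left(M \right)} = \frac{-5 + M}{196 + M}$ ($R{\left(M \right)} = \frac{M - 5}{M + 196} = \frac{-5 + M}{196 + M}$)
$R{\left(H{\left(-5 \right)} \right)} - -5579 = \frac{-5 + \frac{1}{2}}{196 + \frac{1}{2}} - -5579 = \frac{1}{\frac{393}{2}} \left(- \frac{9}{2}\right) + 5579 = \frac{2}{393} \left(- \frac{9}{2}\right) + 5579 = - \frac{3}{131} + 5579 = \frac{730846}{131}$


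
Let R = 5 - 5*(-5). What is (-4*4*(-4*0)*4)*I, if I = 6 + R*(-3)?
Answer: 0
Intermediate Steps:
R = 30 (R = 5 + 25 = 30)
I = -84 (I = 6 + 30*(-3) = 6 - 90 = -84)
(-4*4*(-4*0)*4)*I = -4*4*(-4*0)*4*(-84) = -4*4*0*4*(-84) = -0*4*(-84) = -4*0*(-84) = 0*(-84) = 0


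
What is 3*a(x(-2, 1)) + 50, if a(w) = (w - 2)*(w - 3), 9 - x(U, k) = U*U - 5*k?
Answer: 218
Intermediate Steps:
x(U, k) = 9 - U² + 5*k (x(U, k) = 9 - (U*U - 5*k) = 9 - (U² - 5*k) = 9 + (-U² + 5*k) = 9 - U² + 5*k)
a(w) = (-3 + w)*(-2 + w) (a(w) = (-2 + w)*(-3 + w) = (-3 + w)*(-2 + w))
3*a(x(-2, 1)) + 50 = 3*(6 + (9 - 1*(-2)² + 5*1)² - 5*(9 - 1*(-2)² + 5*1)) + 50 = 3*(6 + (9 - 1*4 + 5)² - 5*(9 - 1*4 + 5)) + 50 = 3*(6 + (9 - 4 + 5)² - 5*(9 - 4 + 5)) + 50 = 3*(6 + 10² - 5*10) + 50 = 3*(6 + 100 - 50) + 50 = 3*56 + 50 = 168 + 50 = 218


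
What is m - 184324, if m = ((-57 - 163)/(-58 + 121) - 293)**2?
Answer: -382676915/3969 ≈ -96417.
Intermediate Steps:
m = 348905041/3969 (m = (-220/63 - 293)**2 = (-18679/63)**2 = 348905041/3969 ≈ 87908.)
m - 184324 = 348905041/3969 - 184324 = -382676915/3969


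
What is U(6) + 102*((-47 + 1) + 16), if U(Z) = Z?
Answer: -3054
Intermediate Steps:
U(6) + 102*((-47 + 1) + 16) = 6 + 102*((-47 + 1) + 16) = 6 + 102*(-46 + 16) = 6 + 102*(-30) = 6 - 3060 = -3054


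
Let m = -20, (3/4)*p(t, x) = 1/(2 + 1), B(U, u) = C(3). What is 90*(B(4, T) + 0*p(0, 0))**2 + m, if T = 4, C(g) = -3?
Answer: 790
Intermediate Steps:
B(U, u) = -3
p(t, x) = 4/9 (p(t, x) = 4/(3*(2 + 1)) = (4/3)/3 = (4/3)*(1/3) = 4/9)
90*(B(4, T) + 0*p(0, 0))**2 + m = 90*(-3 + 0*(4/9))**2 - 20 = 90*(-3 + 0)**2 - 20 = 90*(-3)**2 - 20 = 90*9 - 20 = 810 - 20 = 790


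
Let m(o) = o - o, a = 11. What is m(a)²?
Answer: 0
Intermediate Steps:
m(o) = 0
m(a)² = 0² = 0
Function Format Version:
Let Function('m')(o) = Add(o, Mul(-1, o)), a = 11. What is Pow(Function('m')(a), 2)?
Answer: 0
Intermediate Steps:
Function('m')(o) = 0
Pow(Function('m')(a), 2) = Pow(0, 2) = 0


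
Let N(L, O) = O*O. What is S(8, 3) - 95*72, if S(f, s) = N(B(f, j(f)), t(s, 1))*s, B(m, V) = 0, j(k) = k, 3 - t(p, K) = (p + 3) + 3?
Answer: -6732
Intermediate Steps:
t(p, K) = -3 - p (t(p, K) = 3 - ((p + 3) + 3) = 3 - ((3 + p) + 3) = 3 - (6 + p) = 3 + (-6 - p) = -3 - p)
N(L, O) = O²
S(f, s) = s*(-3 - s)² (S(f, s) = (-3 - s)²*s = s*(-3 - s)²)
S(8, 3) - 95*72 = 3*(3 + 3)² - 95*72 = 3*6² - 6840 = 3*36 - 6840 = 108 - 6840 = -6732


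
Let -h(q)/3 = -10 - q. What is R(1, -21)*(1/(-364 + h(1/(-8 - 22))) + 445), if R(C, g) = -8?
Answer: -11893880/3341 ≈ -3560.0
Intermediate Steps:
h(q) = 30 + 3*q (h(q) = -3*(-10 - q) = 30 + 3*q)
R(1, -21)*(1/(-364 + h(1/(-8 - 22))) + 445) = -8*(1/(-364 + (30 + 3/(-8 - 22))) + 445) = -8*(1/(-364 + (30 + 3/(-30))) + 445) = -8*(1/(-364 + (30 + 3*(-1/30))) + 445) = -8*(1/(-364 + (30 - ⅒)) + 445) = -8*(1/(-364 + 299/10) + 445) = -8*(1/(-3341/10) + 445) = -8*(-10/3341 + 445) = -8*1486735/3341 = -11893880/3341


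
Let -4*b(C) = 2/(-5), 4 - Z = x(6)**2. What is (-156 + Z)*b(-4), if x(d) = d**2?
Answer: -724/5 ≈ -144.80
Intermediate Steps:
Z = -1292 (Z = 4 - (6**2)**2 = 4 - 1*36**2 = 4 - 1*1296 = 4 - 1296 = -1292)
b(C) = 1/10 (b(C) = -1/(2*(-5)) = -(-1)/(2*5) = -1/4*(-2/5) = 1/10)
(-156 + Z)*b(-4) = (-156 - 1292)*(1/10) = -1448*1/10 = -724/5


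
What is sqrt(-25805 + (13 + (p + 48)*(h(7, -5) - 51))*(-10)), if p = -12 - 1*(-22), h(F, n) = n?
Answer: sqrt(6545) ≈ 80.901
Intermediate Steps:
p = 10 (p = -12 + 22 = 10)
sqrt(-25805 + (13 + (p + 48)*(h(7, -5) - 51))*(-10)) = sqrt(-25805 + (13 + (10 + 48)*(-5 - 51))*(-10)) = sqrt(-25805 + (13 + 58*(-56))*(-10)) = sqrt(-25805 + (13 - 3248)*(-10)) = sqrt(-25805 - 3235*(-10)) = sqrt(-25805 + 32350) = sqrt(6545)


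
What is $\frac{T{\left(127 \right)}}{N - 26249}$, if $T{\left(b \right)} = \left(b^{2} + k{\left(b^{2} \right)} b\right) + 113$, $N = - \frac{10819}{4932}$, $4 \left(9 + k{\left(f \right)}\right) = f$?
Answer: $- \frac{2600124507}{129470887} \approx -20.083$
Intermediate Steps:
$k{\left(f \right)} = -9 + \frac{f}{4}$
$N = - \frac{10819}{4932}$ ($N = \left(-10819\right) \frac{1}{4932} = - \frac{10819}{4932} \approx -2.1936$)
$T{\left(b \right)} = 113 + b^{2} + b \left(-9 + \frac{b^{2}}{4}\right)$ ($T{\left(b \right)} = \left(b^{2} + \left(-9 + \frac{b^{2}}{4}\right) b\right) + 113 = \left(b^{2} + b \left(-9 + \frac{b^{2}}{4}\right)\right) + 113 = 113 + b^{2} + b \left(-9 + \frac{b^{2}}{4}\right)$)
$\frac{T{\left(127 \right)}}{N - 26249} = \frac{113 + 127^{2} - 1143 + \frac{127^{3}}{4}}{- \frac{10819}{4932} - 26249} = \frac{113 + 16129 - 1143 + \frac{1}{4} \cdot 2048383}{- \frac{129470887}{4932}} = \left(113 + 16129 - 1143 + \frac{2048383}{4}\right) \left(- \frac{4932}{129470887}\right) = \frac{2108779}{4} \left(- \frac{4932}{129470887}\right) = - \frac{2600124507}{129470887}$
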